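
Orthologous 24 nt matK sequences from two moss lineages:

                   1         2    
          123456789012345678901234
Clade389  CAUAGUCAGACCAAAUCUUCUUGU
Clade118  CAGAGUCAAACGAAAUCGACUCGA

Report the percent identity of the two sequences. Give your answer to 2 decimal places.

Mismatches occur at site 3 (U/G), site 9 (G/A), site 12 (C/G), site 18 (U/G), site 19 (U/A), site 22 (U/C), site 24 (U/A).
17 of the 24 sites match, so the percent identity is 17/24 × 100 = 70.83%.

70.83%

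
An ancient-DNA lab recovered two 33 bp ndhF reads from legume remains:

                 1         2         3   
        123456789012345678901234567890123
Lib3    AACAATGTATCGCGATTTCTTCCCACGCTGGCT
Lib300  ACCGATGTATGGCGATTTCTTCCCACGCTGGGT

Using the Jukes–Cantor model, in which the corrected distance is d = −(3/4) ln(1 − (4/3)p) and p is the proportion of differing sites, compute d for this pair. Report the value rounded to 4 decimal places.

0.1322

Mismatches occur at site 2 (A↔C), site 4 (A↔G), site 11 (C↔G), site 32 (C↔G).
p = 4/33 = 0.121212.
d = −0.75 · ln(1 − (4/3)·0.121212) = −0.75 · ln(0.838384) = −0.75 · (-0.176279) = 0.1322.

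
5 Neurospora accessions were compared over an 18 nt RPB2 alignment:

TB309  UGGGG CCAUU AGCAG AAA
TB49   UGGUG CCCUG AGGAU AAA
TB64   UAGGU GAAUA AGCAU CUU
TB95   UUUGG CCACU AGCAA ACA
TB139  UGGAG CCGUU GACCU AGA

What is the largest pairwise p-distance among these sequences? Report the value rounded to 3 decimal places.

Pairwise Hamming distances:
  TB309 vs TB49: 5
  TB309 vs TB64: 9
  TB309 vs TB95: 5
  TB309 vs TB139: 7
  TB49 vs TB64: 11
  TB49 vs TB95: 9
  TB49 vs TB139: 8
  TB64 vs TB95: 11
  TB64 vs TB139: 13
  TB95 vs TB139: 10
The largest is 13 mismatches, between TB64 and TB139; p = 13/18 = 0.722.

0.722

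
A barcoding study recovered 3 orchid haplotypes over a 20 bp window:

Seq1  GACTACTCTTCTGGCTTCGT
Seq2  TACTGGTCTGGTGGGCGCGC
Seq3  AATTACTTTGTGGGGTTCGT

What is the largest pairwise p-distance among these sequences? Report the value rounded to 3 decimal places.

0.500

Pairwise Hamming distances:
  Seq1 vs Seq2: 9
  Seq1 vs Seq3: 7
  Seq2 vs Seq3: 10
The largest is 10 mismatches, between Seq2 and Seq3; p = 10/20 = 0.500.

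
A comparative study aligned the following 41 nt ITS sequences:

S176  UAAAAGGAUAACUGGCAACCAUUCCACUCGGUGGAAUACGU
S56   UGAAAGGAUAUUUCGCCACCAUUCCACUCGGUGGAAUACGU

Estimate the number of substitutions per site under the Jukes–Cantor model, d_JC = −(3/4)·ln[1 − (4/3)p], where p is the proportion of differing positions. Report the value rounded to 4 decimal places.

The sequences differ at positions 2 (A/G), 11 (A/U), 12 (C/U), 14 (G/C), 17 (A/C).
p = 5/41 = 0.121951.
d = −0.75 · ln(1 − (4/3)·0.121951) = −0.75 · ln(0.837399) = −0.75 · (-0.177455) = 0.1331.

0.1331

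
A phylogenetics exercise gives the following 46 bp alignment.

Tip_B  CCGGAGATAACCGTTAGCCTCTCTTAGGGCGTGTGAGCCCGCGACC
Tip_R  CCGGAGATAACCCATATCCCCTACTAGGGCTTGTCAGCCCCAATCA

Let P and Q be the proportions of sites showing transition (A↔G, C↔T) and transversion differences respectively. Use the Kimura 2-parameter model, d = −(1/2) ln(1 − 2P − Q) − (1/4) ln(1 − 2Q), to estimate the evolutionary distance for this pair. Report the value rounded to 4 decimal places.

The sequences differ at positions 13 (G/C, transversion), 14 (T/A, transversion), 17 (G/T, transversion), 20 (T/C, transition), 23 (C/A, transversion), 24 (T/C, transition), 31 (G/T, transversion), 35 (G/C, transversion), 41 (G/C, transversion), 42 (C/A, transversion), 43 (G/A, transition), 44 (A/T, transversion), 46 (C/A, transversion).
Of the 13 differences, 3 transitions and 10 transversions over 46 sites: P = 3/46 = 0.065217, Q = 10/46 = 0.217391.
d = −0.5·ln(0.652175) − 0.25·ln(0.565218) = −0.5·(-0.427442) − 0.25·(-0.570544) = 0.3564.

0.3564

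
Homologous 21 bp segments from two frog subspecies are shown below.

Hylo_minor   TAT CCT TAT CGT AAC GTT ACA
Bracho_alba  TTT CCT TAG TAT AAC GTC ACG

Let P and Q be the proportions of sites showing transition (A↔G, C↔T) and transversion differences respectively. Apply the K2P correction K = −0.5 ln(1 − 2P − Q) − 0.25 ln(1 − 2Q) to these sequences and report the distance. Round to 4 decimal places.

0.3761

Differing sites — 2:A/T (Tv); 9:T/G (Tv); 10:C/T (Ti); 11:G/A (Ti); 18:T/C (Ti); 21:A/G (Ti).
Of the 6 differences, 4 transitions and 2 transversions over 21 sites: P = 4/21 = 0.190476, Q = 2/21 = 0.095238.
d = −0.5·ln(0.523810) − 0.25·ln(0.809524) = −0.5·(-0.646626) − 0.25·(-0.211309) = 0.3761.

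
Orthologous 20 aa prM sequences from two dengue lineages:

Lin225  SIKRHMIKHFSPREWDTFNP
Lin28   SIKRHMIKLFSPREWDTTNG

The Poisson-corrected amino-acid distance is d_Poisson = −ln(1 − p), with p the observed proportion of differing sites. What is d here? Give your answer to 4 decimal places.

Differing sites — 9:H/L; 18:F/T; 20:P/G.
p = 3/20 = 0.150000.
d = −ln(1 − 0.150000) = −ln(0.850000) = 0.1625.

0.1625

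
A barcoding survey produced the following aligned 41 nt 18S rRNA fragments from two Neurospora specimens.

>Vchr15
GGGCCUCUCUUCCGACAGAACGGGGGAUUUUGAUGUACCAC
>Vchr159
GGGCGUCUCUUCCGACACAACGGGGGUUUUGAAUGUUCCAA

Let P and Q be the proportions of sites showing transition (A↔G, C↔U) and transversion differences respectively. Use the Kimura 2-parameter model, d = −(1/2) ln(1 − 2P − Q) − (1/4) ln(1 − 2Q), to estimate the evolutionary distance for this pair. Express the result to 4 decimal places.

Differing sites — 5:C/G (Tv); 18:G/C (Tv); 27:A/U (Tv); 31:U/G (Tv); 32:G/A (Ti); 37:A/U (Tv); 41:C/A (Tv).
Of the 7 differences, 1 transition and 6 transversions over 41 sites: P = 1/41 = 0.024390, Q = 6/41 = 0.146341.
d = −0.5·ln(0.804879) − 0.25·ln(0.707318) = −0.5·(-0.217063) − 0.25·(-0.346275) = 0.1951.

0.1951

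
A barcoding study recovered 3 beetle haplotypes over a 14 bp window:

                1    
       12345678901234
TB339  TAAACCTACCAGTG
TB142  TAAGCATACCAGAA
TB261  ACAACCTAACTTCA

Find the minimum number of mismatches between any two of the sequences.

Pairwise Hamming distances:
  TB339 vs TB142: 4
  TB339 vs TB261: 7
  TB142 vs TB261: 8
The smallest is 4, between TB339 and TB142.

4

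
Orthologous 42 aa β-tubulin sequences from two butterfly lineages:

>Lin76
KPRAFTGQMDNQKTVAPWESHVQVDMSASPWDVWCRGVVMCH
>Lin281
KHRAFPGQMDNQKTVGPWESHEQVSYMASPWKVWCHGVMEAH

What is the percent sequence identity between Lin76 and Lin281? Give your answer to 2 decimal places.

Differing sites — 2:P/H; 6:T/P; 16:A/G; 22:V/E; 25:D/S; 26:M/Y; 27:S/M; 32:D/K; 36:R/H; 39:V/M; 40:M/E; 41:C/A.
30 of the 42 sites match, so the percent identity is 30/42 × 100 = 71.43%.

71.43%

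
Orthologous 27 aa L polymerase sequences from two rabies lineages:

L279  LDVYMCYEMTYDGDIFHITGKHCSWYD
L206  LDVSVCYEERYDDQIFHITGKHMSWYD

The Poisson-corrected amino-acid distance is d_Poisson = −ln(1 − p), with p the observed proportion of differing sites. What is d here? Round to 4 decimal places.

0.3001

Differing sites — 4:Y/S; 5:M/V; 9:M/E; 10:T/R; 13:G/D; 14:D/Q; 23:C/M.
p = 7/27 = 0.259259.
d = −ln(1 − 0.259259) = −ln(0.740741) = 0.3001.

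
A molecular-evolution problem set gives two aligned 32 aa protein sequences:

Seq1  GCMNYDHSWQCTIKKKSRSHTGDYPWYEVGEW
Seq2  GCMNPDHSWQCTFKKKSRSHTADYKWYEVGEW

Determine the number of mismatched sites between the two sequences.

4

Differing sites — 5:Y/P; 13:I/F; 22:G/A; 25:P/K.
That gives 4 mismatches out of 32 aligned sites, so the Hamming distance is 4.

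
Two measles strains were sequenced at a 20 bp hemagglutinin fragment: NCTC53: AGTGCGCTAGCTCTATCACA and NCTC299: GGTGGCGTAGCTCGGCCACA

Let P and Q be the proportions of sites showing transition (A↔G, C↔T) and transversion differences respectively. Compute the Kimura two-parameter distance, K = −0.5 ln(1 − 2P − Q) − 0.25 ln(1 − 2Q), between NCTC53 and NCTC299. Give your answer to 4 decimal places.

0.4743

Differing sites — 1:A/G (Ti); 5:C/G (Tv); 6:G/C (Tv); 7:C/G (Tv); 14:T/G (Tv); 15:A/G (Ti); 16:T/C (Ti).
Of the 7 differences, 3 transitions and 4 transversions over 20 sites: P = 3/20 = 0.150000, Q = 4/20 = 0.200000.
d = −0.5·ln(0.500000) − 0.25·ln(0.600000) = −0.5·(-0.693147) − 0.25·(-0.510826) = 0.4743.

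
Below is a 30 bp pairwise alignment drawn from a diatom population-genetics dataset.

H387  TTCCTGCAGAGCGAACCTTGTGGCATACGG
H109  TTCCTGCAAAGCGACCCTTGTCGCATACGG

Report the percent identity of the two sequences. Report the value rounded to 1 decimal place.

The sequences differ at positions 9 (G/A), 15 (A/C), 22 (G/C).
27 of the 30 sites match, so the percent identity is 27/30 × 100 = 90.0%.

90.0%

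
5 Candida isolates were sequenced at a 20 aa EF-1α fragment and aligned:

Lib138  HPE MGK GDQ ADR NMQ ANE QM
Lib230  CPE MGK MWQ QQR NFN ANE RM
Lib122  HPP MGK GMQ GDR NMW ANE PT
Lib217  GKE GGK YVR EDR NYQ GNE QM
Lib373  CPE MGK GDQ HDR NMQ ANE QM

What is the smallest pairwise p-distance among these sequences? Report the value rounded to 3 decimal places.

Pairwise Hamming distances:
  Lib138 vs Lib230: 8
  Lib138 vs Lib122: 6
  Lib138 vs Lib217: 9
  Lib138 vs Lib373: 2
  Lib230 vs Lib122: 10
  Lib230 vs Lib217: 12
  Lib230 vs Lib373: 7
  Lib122 vs Lib217: 13
  Lib122 vs Lib373: 7
  Lib217 vs Lib373: 9
The smallest is 2 mismatches, between Lib138 and Lib373; p = 2/20 = 0.100.

0.100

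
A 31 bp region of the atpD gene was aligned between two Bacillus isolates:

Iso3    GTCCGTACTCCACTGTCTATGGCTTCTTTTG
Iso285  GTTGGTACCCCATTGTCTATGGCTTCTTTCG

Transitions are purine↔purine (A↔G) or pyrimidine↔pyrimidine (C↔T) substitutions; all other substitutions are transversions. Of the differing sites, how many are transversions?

Differing sites — 3:C/T (Ti); 4:C/G (Tv); 9:T/C (Ti); 13:C/T (Ti); 30:T/C (Ti).
Of the 5 differences, 4 transitions and 1 transversion, so the answer is 1.

1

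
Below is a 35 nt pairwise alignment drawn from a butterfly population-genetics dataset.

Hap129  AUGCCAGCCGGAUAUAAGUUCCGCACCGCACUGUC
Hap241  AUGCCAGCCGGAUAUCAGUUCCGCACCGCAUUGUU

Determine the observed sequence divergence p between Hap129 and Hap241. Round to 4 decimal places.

0.0857

The sequences differ at positions 16 (A/C), 31 (C/U), 35 (C/U).
There are 3 differences over 35 sites, so p = 3/35 = 0.0857.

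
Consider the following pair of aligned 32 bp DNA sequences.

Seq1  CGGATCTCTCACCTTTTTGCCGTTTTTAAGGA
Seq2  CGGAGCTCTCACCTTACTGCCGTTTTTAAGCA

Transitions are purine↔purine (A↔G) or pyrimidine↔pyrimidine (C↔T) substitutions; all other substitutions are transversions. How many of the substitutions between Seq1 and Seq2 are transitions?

1

Differing sites — 5:T/G (Tv); 16:T/A (Tv); 17:T/C (Ti); 31:G/C (Tv).
Of the 4 differences, 1 transition and 3 transversions, so the answer is 1.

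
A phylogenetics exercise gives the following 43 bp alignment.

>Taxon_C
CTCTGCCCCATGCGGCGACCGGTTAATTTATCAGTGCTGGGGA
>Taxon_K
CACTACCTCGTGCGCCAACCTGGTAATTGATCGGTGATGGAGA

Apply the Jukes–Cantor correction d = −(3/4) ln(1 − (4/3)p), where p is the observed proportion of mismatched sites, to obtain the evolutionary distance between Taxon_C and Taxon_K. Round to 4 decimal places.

0.3490

Differing sites — 2:T/A; 5:G/A; 8:C/T; 10:A/G; 15:G/C; 17:G/A; 21:G/T; 23:T/G; 29:T/G; 33:A/G; 37:C/A; 41:G/A.
p = 12/43 = 0.279070.
d = −0.75 · ln(1 − (4/3)·0.279070) = −0.75 · ln(0.627907) = −0.75 · (-0.465363) = 0.3490.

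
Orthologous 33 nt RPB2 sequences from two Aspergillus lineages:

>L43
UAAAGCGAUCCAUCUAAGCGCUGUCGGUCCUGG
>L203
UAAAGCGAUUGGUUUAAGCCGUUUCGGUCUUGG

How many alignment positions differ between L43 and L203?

8

Mismatches occur at site 10 (C/U), site 11 (C/G), site 12 (A/G), site 14 (C/U), site 20 (G/C), site 21 (C/G), site 23 (G/U), site 30 (C/U).
That gives 8 mismatches out of 33 aligned sites, so the Hamming distance is 8.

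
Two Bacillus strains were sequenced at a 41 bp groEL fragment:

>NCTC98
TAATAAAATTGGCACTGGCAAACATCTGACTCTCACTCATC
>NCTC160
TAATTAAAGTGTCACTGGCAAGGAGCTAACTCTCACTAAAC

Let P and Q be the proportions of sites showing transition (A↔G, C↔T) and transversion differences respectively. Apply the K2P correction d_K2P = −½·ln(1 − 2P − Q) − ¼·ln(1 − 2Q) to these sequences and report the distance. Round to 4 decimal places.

0.2606

Mismatches occur at site 5 (A→T, transversion), site 9 (T→G, transversion), site 12 (G→T, transversion), site 22 (A→G, transition), site 23 (C→G, transversion), site 25 (T→G, transversion), site 28 (G→A, transition), site 38 (C→A, transversion), site 40 (T→A, transversion).
Of the 9 differences, 2 transitions and 7 transversions over 41 sites: P = 2/41 = 0.048780, Q = 7/41 = 0.170732.
d = −0.5·ln(0.731708) − 0.25·ln(0.658536) = −0.5·(-0.312374) − 0.25·(-0.417736) = 0.2606.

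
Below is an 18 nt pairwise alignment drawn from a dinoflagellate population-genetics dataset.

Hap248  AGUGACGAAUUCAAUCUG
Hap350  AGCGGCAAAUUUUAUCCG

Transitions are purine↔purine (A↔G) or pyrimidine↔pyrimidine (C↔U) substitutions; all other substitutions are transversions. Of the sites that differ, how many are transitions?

Differing sites — 3:U/C (Ti); 5:A/G (Ti); 7:G/A (Ti); 12:C/U (Ti); 13:A/U (Tv); 17:U/C (Ti).
Of the 6 differences, 5 transitions and 1 transversion, so the answer is 5.

5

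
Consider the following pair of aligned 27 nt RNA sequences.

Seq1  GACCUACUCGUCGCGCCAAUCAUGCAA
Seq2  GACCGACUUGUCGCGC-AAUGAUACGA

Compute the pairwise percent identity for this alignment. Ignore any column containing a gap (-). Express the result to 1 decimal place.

80.8%

Excluding the 1 gap column leaves 26 comparable sites.
Differing sites — 5:U/G; 9:C/U; 21:C/G; 24:G/A; 26:A/G.
21 of the 26 comparable sites match, so the percent identity is 21/26 × 100 = 80.8%.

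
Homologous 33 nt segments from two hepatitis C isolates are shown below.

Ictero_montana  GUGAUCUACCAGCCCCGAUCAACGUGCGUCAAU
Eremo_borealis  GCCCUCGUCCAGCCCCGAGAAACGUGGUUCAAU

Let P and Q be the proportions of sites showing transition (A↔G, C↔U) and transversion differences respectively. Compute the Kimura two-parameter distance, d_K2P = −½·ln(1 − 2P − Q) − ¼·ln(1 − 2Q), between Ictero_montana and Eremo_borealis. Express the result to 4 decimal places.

0.3463

Differing sites — 2:U/C (Ti); 3:G/C (Tv); 4:A/C (Tv); 7:U/G (Tv); 8:A/U (Tv); 19:U/G (Tv); 20:C/A (Tv); 27:C/G (Tv); 28:G/U (Tv).
Of the 9 differences, 1 transition and 8 transversions over 33 sites: P = 1/33 = 0.030303, Q = 8/33 = 0.242424.
d = −0.5·ln(0.696970) − 0.25·ln(0.515152) = −0.5·(-0.361013) − 0.25·(-0.663293) = 0.3463.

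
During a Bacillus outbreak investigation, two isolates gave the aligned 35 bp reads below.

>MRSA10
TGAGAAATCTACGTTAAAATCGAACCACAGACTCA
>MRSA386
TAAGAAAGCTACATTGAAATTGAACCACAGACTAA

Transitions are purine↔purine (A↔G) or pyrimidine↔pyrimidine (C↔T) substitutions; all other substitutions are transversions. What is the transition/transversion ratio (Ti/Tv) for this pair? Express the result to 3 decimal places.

Differing sites — 2:G/A (Ti); 8:T/G (Tv); 13:G/A (Ti); 16:A/G (Ti); 21:C/T (Ti); 34:C/A (Tv).
Of the 6 differences, 4 transitions and 2 transversions, so Ti/Tv = 4/2 = 2.000.

2.000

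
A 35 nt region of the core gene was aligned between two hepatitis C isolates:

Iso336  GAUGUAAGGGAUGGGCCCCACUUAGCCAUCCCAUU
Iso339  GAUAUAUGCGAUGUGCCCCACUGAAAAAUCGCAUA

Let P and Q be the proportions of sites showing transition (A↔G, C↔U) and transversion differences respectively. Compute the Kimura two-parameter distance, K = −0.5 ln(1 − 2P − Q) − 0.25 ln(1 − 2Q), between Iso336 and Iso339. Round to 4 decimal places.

0.3627

The sequences differ at positions 4 (G/A, transition), 7 (A/U, transversion), 9 (G/C, transversion), 14 (G/U, transversion), 23 (U/G, transversion), 25 (G/A, transition), 26 (C/A, transversion), 27 (C/A, transversion), 31 (C/G, transversion), 35 (U/A, transversion).
Of the 10 differences, 2 transitions and 8 transversions over 35 sites: P = 2/35 = 0.057143, Q = 8/35 = 0.228571.
d = −0.5·ln(0.657143) − 0.25·ln(0.542858) = −0.5·(-0.419854) − 0.25·(-0.610908) = 0.3627.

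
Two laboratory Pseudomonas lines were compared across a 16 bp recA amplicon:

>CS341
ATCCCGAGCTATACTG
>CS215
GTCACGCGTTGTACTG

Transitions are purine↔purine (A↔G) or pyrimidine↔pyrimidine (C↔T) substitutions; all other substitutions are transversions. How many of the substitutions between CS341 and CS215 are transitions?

3

Differing sites — 1:A/G (Ti); 4:C/A (Tv); 7:A/C (Tv); 9:C/T (Ti); 11:A/G (Ti).
Of the 5 differences, 3 transitions and 2 transversions, so the answer is 3.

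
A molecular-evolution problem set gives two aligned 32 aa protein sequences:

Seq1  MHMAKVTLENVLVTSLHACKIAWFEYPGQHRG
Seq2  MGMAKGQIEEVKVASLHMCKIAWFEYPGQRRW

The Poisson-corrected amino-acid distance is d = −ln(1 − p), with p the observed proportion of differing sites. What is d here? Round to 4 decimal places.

0.3747

The sequences differ at positions 2 (H/G), 6 (V/G), 7 (T/Q), 8 (L/I), 10 (N/E), 12 (L/K), 14 (T/A), 18 (A/M), 30 (H/R), 32 (G/W).
p = 10/32 = 0.312500.
d = −ln(1 − 0.312500) = −ln(0.687500) = 0.3747.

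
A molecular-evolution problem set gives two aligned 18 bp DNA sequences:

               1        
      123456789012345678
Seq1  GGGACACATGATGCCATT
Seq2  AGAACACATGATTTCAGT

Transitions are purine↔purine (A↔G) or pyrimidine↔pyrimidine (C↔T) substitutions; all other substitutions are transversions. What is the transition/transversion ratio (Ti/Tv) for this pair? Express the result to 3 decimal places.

1.500

Mismatches occur at site 1 (G→A, transition), site 3 (G→A, transition), site 13 (G→T, transversion), site 14 (C→T, transition), site 17 (T→G, transversion).
Of the 5 differences, 3 transitions and 2 transversions, so Ti/Tv = 3/2 = 1.500.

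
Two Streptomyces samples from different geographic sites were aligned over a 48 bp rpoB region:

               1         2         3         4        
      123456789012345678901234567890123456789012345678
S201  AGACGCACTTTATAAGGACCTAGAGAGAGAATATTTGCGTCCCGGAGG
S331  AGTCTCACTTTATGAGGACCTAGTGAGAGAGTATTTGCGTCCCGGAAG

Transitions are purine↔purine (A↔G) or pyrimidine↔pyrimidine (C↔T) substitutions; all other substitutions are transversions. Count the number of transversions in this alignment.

The sequences differ at positions 3 (A/T, transversion), 5 (G/T, transversion), 14 (A/G, transition), 24 (A/T, transversion), 31 (A/G, transition), 47 (G/A, transition).
Of the 6 differences, 3 transitions and 3 transversions, so the answer is 3.

3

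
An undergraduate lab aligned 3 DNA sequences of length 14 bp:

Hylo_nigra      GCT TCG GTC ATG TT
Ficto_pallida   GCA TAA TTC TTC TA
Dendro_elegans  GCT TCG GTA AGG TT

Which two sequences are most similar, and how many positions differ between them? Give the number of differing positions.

2

Pairwise Hamming distances:
  Hylo_nigra vs Ficto_pallida: 7
  Hylo_nigra vs Dendro_elegans: 2
  Ficto_pallida vs Dendro_elegans: 9
The smallest is 2, between Hylo_nigra and Dendro_elegans.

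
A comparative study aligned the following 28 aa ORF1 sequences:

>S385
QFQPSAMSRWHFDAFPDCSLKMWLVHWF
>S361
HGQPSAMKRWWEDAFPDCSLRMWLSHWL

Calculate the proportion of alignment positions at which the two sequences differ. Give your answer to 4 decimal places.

Mismatches occur at site 1 (Q↔H), site 2 (F↔G), site 8 (S↔K), site 11 (H↔W), site 12 (F↔E), site 21 (K↔R), site 25 (V↔S), site 28 (F↔L).
There are 8 differences over 28 sites, so p = 8/28 = 0.2857.

0.2857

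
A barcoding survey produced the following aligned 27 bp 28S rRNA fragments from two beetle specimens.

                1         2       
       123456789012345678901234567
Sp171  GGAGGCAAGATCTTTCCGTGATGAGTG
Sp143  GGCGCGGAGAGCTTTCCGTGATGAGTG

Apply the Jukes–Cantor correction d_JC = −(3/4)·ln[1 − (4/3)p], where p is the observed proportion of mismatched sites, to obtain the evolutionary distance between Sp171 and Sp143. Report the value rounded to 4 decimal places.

Differing sites — 3:A/C; 5:G/C; 6:C/G; 7:A/G; 11:T/G.
p = 5/27 = 0.185185.
d = −0.75 · ln(1 − (4/3)·0.185185) = −0.75 · ln(0.753087) = −0.75 · (-0.283575) = 0.2127.

0.2127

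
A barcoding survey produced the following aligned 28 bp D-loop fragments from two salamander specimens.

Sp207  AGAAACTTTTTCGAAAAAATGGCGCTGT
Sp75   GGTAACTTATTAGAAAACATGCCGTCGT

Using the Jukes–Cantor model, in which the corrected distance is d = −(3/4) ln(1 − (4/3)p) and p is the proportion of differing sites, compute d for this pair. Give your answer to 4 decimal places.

0.3597

Mismatches occur at site 1 (A↔G), site 3 (A↔T), site 9 (T↔A), site 12 (C↔A), site 18 (A↔C), site 22 (G↔C), site 25 (C↔T), site 26 (T↔C).
p = 8/28 = 0.285714.
d = −0.75 · ln(1 − (4/3)·0.285714) = −0.75 · ln(0.619048) = −0.75 · (-0.479572) = 0.3597.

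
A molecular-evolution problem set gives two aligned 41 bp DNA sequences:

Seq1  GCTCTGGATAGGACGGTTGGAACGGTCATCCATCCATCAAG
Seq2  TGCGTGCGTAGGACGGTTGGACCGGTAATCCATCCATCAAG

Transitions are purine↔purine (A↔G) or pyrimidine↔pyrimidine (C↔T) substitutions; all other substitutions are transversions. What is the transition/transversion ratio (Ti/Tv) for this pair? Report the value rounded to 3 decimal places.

Differing sites — 1:G/T (Tv); 2:C/G (Tv); 3:T/C (Ti); 4:C/G (Tv); 7:G/C (Tv); 8:A/G (Ti); 22:A/C (Tv); 27:C/A (Tv).
Of the 8 differences, 2 transitions and 6 transversions, so Ti/Tv = 2/6 = 0.333.

0.333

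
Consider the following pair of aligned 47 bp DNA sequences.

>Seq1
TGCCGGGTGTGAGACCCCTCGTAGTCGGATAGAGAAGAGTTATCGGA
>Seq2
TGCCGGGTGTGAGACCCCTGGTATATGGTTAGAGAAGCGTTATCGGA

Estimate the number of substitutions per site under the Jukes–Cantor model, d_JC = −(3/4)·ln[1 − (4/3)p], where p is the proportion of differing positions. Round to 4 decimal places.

0.1399

The sequences differ at positions 20 (C/G), 24 (G/T), 25 (T/A), 26 (C/T), 29 (A/T), 38 (A/C).
p = 6/47 = 0.127660.
d = −0.75 · ln(1 − (4/3)·0.127660) = −0.75 · ln(0.829787) = −0.75 · (-0.186586) = 0.1399.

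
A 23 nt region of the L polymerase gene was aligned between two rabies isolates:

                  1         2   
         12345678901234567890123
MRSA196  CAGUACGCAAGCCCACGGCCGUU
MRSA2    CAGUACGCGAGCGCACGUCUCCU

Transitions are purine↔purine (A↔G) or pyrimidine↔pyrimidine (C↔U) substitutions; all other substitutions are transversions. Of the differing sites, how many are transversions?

The sequences differ at positions 9 (A/G, transition), 13 (C/G, transversion), 18 (G/U, transversion), 20 (C/U, transition), 21 (G/C, transversion), 22 (U/C, transition).
Of the 6 differences, 3 transitions and 3 transversions, so the answer is 3.

3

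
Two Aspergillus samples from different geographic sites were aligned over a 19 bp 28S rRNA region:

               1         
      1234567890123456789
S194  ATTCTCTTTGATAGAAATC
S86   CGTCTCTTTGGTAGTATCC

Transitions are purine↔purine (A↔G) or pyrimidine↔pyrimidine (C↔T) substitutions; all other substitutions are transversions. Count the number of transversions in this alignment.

4

The sequences differ at positions 1 (A/C, transversion), 2 (T/G, transversion), 11 (A/G, transition), 15 (A/T, transversion), 17 (A/T, transversion), 18 (T/C, transition).
Of the 6 differences, 2 transitions and 4 transversions, so the answer is 4.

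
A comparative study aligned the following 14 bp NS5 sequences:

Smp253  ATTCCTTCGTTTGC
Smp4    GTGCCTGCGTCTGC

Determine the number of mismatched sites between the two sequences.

4

Mismatches occur at site 1 (A/G), site 3 (T/G), site 7 (T/G), site 11 (T/C).
That gives 4 mismatches out of 14 aligned sites, so the Hamming distance is 4.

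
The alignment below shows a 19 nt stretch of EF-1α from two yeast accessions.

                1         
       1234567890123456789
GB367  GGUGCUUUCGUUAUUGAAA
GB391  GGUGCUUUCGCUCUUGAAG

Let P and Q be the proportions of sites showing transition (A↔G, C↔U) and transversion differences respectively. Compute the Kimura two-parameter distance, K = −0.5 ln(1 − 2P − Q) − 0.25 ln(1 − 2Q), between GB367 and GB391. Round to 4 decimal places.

Mismatches occur at site 11 (U→C, transition), site 13 (A→C, transversion), site 19 (A→G, transition).
Of the 3 differences, 2 transitions and 1 transversion over 19 sites: P = 2/19 = 0.105263, Q = 1/19 = 0.052632.
d = −0.5·ln(0.736842) − 0.25·ln(0.894736) = −0.5·(-0.305382) − 0.25·(-0.111227) = 0.1805.

0.1805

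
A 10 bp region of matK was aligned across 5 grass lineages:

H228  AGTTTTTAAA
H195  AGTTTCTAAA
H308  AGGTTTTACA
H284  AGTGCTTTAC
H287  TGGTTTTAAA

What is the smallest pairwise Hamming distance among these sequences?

Pairwise Hamming distances:
  H228 vs H195: 1
  H228 vs H308: 2
  H228 vs H284: 4
  H228 vs H287: 2
  H195 vs H308: 3
  H195 vs H284: 5
  H195 vs H287: 3
  H308 vs H284: 6
  H308 vs H287: 2
  H284 vs H287: 6
The smallest is 1, between H228 and H195.

1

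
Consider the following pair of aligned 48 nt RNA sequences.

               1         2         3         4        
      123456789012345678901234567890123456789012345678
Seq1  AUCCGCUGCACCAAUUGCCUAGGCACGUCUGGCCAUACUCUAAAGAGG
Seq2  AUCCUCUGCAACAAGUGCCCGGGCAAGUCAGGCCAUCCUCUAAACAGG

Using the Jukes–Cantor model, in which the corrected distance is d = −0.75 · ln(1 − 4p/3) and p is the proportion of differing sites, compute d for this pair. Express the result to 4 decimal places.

0.2158

Differing sites — 5:G/U; 11:C/A; 15:U/G; 20:U/C; 21:A/G; 26:C/A; 30:U/A; 37:A/C; 45:G/C.
p = 9/48 = 0.187500.
d = −0.75 · ln(1 − (4/3)·0.187500) = −0.75 · ln(0.750000) = −0.75 · (-0.287682) = 0.2158.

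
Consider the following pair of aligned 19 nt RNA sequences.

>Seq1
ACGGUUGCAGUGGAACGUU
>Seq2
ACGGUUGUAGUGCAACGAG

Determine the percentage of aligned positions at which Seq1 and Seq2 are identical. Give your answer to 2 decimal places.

78.95%

Mismatches occur at site 8 (C↔U), site 13 (G↔C), site 18 (U↔A), site 19 (U↔G).
15 of the 19 sites match, so the percent identity is 15/19 × 100 = 78.95%.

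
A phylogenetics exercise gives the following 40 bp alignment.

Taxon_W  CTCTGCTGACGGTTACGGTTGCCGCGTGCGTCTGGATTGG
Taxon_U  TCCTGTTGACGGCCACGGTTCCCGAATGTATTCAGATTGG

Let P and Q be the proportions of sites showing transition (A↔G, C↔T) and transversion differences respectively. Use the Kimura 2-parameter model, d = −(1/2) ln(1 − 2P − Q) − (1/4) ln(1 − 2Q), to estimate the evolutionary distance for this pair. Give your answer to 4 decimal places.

The sequences differ at positions 1 (C/T, transition), 2 (T/C, transition), 6 (C/T, transition), 13 (T/C, transition), 14 (T/C, transition), 21 (G/C, transversion), 25 (C/A, transversion), 26 (G/A, transition), 29 (C/T, transition), 30 (G/A, transition), 32 (C/T, transition), 33 (T/C, transition), 34 (G/A, transition).
Of the 13 differences, 11 transitions and 2 transversions over 40 sites: P = 11/40 = 0.275000, Q = 2/40 = 0.050000.
d = −0.5·ln(0.400000) − 0.25·ln(0.900000) = −0.5·(-0.916291) − 0.25·(-0.105361) = 0.4845.

0.4845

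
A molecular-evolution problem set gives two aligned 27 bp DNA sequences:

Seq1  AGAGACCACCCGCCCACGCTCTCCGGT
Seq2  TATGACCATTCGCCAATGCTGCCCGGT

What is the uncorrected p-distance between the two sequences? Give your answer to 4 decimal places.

Mismatches occur at site 1 (A↔T), site 2 (G↔A), site 3 (A↔T), site 9 (C↔T), site 10 (C↔T), site 15 (C↔A), site 17 (C↔T), site 21 (C↔G), site 22 (T↔C).
There are 9 differences over 27 sites, so p = 9/27 = 0.3333.

0.3333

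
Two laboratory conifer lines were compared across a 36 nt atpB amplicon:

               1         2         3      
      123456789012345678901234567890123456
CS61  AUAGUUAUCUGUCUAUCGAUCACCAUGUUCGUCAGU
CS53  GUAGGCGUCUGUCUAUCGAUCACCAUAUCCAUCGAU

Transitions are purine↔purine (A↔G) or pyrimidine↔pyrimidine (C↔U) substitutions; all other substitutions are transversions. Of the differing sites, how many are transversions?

1

Mismatches occur at site 1 (A→G, transition), site 5 (U→G, transversion), site 6 (U→C, transition), site 7 (A→G, transition), site 27 (G→A, transition), site 29 (U→C, transition), site 31 (G→A, transition), site 34 (A→G, transition), site 35 (G→A, transition).
Of the 9 differences, 8 transitions and 1 transversion, so the answer is 1.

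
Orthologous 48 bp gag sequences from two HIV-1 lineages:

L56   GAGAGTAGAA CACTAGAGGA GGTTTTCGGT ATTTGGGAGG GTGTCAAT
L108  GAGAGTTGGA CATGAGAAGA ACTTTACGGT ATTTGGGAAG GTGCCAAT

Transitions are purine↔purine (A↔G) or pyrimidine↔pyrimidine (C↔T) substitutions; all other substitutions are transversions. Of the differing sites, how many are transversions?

4

Differing sites — 7:A/T (Tv); 9:A/G (Ti); 13:C/T (Ti); 14:T/G (Tv); 18:G/A (Ti); 21:G/A (Ti); 22:G/C (Tv); 26:T/A (Tv); 39:G/A (Ti); 44:T/C (Ti).
Of the 10 differences, 6 transitions and 4 transversions, so the answer is 4.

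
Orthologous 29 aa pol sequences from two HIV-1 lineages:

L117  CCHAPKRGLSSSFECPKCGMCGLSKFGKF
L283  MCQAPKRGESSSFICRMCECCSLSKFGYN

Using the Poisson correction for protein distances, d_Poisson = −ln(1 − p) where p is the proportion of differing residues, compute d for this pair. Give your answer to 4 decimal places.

Mismatches occur at site 1 (C→M), site 3 (H→Q), site 9 (L→E), site 14 (E→I), site 16 (P→R), site 17 (K→M), site 19 (G→E), site 20 (M→C), site 22 (G→S), site 28 (K→Y), site 29 (F→N).
p = 11/29 = 0.379310.
d = −ln(1 − 0.379310) = −ln(0.620690) = 0.4769.

0.4769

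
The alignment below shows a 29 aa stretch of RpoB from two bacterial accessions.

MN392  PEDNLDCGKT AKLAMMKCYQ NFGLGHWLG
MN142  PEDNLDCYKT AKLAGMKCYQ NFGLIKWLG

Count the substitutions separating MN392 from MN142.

The sequences differ at positions 8 (G/Y), 15 (M/G), 25 (G/I), 26 (H/K).
That gives 4 mismatches out of 29 aligned sites, so the Hamming distance is 4.

4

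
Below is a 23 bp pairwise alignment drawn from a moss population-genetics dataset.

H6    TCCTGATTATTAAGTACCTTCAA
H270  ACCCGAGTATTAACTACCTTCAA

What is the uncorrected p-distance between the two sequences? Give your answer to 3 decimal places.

The sequences differ at positions 1 (T/A), 4 (T/C), 7 (T/G), 14 (G/C).
There are 4 differences over 23 sites, so p = 4/23 = 0.174.

0.174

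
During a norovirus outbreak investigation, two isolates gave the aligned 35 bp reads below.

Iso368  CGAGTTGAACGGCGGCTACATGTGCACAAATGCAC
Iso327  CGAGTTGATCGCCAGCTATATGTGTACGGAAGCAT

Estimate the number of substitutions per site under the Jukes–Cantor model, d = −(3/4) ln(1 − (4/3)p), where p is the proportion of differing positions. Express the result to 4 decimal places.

0.3149

The sequences differ at positions 9 (A/T), 12 (G/C), 14 (G/A), 19 (C/T), 25 (C/T), 28 (A/G), 29 (A/G), 31 (T/A), 35 (C/T).
p = 9/35 = 0.257143.
d = −0.75 · ln(1 − (4/3)·0.257143) = −0.75 · ln(0.657143) = −0.75 · (-0.419854) = 0.3149.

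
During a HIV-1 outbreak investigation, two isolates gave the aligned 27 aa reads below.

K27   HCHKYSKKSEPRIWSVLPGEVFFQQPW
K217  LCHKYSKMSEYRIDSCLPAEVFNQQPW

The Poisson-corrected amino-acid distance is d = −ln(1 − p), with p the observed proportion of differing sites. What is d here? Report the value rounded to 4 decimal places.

Mismatches occur at site 1 (H→L), site 8 (K→M), site 11 (P→Y), site 14 (W→D), site 16 (V→C), site 19 (G→A), site 23 (F→N).
p = 7/27 = 0.259259.
d = −ln(1 − 0.259259) = −ln(0.740741) = 0.3001.

0.3001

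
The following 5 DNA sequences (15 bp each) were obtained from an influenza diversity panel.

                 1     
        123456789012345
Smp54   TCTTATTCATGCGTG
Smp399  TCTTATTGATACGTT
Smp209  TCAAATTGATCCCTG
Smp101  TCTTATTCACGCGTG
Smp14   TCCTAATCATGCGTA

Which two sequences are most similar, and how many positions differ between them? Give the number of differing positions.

1

Pairwise Hamming distances:
  Smp54 vs Smp399: 3
  Smp54 vs Smp209: 5
  Smp54 vs Smp101: 1
  Smp54 vs Smp14: 3
  Smp399 vs Smp209: 5
  Smp399 vs Smp101: 4
  Smp399 vs Smp14: 5
  Smp209 vs Smp101: 6
  Smp209 vs Smp14: 7
  Smp101 vs Smp14: 4
The smallest is 1, between Smp54 and Smp101.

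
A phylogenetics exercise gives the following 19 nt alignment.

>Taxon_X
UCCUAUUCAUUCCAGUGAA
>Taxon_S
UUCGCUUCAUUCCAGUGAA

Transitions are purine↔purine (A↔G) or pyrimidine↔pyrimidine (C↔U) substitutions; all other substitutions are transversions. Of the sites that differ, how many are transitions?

Mismatches occur at site 2 (C/U, transition), site 4 (U/G, transversion), site 5 (A/C, transversion).
Of the 3 differences, 1 transition and 2 transversions, so the answer is 1.

1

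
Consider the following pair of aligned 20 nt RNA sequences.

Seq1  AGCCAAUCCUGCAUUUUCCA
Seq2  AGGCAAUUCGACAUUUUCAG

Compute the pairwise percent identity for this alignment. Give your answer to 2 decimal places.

The sequences differ at positions 3 (C/G), 8 (C/U), 10 (U/G), 11 (G/A), 19 (C/A), 20 (A/G).
14 of the 20 sites match, so the percent identity is 14/20 × 100 = 70.00%.

70.00%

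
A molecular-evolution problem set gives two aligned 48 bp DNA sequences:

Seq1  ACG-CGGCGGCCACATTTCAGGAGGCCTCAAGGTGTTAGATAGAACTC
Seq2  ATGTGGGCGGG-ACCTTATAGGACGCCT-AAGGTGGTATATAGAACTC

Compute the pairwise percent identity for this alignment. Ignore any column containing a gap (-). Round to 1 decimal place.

80.0%

Excluding the 3 gap columns leaves 45 comparable sites.
Mismatches occur at site 2 (C→T), site 5 (C→G), site 11 (C→G), site 15 (A→C), site 18 (T→A), site 19 (C→T), site 24 (G→C), site 36 (T→G), site 39 (G→T).
36 of the 45 comparable sites match, so the percent identity is 36/45 × 100 = 80.0%.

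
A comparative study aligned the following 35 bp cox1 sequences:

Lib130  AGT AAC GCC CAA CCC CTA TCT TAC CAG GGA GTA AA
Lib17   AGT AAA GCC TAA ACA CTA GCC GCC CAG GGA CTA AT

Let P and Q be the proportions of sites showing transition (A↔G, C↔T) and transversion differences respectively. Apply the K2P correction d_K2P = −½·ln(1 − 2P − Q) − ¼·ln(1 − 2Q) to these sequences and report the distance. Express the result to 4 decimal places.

0.3627

The sequences differ at positions 6 (C/A, transversion), 10 (C/T, transition), 13 (C/A, transversion), 15 (C/A, transversion), 19 (T/G, transversion), 21 (T/C, transition), 22 (T/G, transversion), 23 (A/C, transversion), 31 (G/C, transversion), 35 (A/T, transversion).
Of the 10 differences, 2 transitions and 8 transversions over 35 sites: P = 2/35 = 0.057143, Q = 8/35 = 0.228571.
d = −0.5·ln(0.657143) − 0.25·ln(0.542858) = −0.5·(-0.419854) − 0.25·(-0.610908) = 0.3627.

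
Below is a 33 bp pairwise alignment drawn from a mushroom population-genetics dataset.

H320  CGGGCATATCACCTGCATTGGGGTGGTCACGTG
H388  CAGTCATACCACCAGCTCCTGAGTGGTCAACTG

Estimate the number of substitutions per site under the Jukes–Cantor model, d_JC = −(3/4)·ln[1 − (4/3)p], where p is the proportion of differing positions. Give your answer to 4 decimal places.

0.4408

Mismatches occur at site 2 (G→A), site 4 (G→T), site 9 (T→C), site 14 (T→A), site 17 (A→T), site 18 (T→C), site 19 (T→C), site 20 (G→T), site 22 (G→A), site 30 (C→A), site 31 (G→C).
p = 11/33 = 0.333333.
d = −0.75 · ln(1 − (4/3)·0.333333) = −0.75 · ln(0.555556) = −0.75 · (-0.587786) = 0.4408.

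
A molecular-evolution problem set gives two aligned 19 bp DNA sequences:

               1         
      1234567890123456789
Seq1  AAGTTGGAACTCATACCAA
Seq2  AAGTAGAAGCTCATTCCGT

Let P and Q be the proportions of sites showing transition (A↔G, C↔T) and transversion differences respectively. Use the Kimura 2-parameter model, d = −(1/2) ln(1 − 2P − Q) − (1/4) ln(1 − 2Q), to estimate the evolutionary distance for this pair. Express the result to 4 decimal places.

The sequences differ at positions 5 (T/A, transversion), 7 (G/A, transition), 9 (A/G, transition), 15 (A/T, transversion), 18 (A/G, transition), 19 (A/T, transversion).
Of the 6 differences, 3 transitions and 3 transversions over 19 sites: P = 3/19 = 0.157895, Q = 3/19 = 0.157895.
d = −0.5·ln(0.526315) − 0.25·ln(0.684210) = −0.5·(-0.641855) − 0.25·(-0.379490) = 0.4158.

0.4158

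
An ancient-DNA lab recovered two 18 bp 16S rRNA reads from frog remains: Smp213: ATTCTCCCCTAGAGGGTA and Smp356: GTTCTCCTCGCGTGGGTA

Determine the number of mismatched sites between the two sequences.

The sequences differ at positions 1 (A/G), 8 (C/T), 10 (T/G), 11 (A/C), 13 (A/T).
That gives 5 mismatches out of 18 aligned sites, so the Hamming distance is 5.

5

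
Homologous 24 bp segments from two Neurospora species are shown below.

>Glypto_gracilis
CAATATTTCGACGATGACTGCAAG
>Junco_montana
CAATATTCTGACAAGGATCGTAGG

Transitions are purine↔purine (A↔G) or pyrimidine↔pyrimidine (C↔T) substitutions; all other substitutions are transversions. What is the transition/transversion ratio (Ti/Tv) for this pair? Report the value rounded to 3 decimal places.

Differing sites — 8:T/C (Ti); 9:C/T (Ti); 13:G/A (Ti); 15:T/G (Tv); 18:C/T (Ti); 19:T/C (Ti); 21:C/T (Ti); 23:A/G (Ti).
Of the 8 differences, 7 transitions and 1 transversion, so Ti/Tv = 7/1 = 7.000.

7.000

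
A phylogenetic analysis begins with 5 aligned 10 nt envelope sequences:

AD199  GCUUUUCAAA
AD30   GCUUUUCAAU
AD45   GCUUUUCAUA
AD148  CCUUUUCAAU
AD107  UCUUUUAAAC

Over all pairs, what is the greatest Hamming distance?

4

Pairwise Hamming distances:
  AD199 vs AD30: 1
  AD199 vs AD45: 1
  AD199 vs AD148: 2
  AD199 vs AD107: 3
  AD30 vs AD45: 2
  AD30 vs AD148: 1
  AD30 vs AD107: 3
  AD45 vs AD148: 3
  AD45 vs AD107: 4
  AD148 vs AD107: 3
The largest is 4, between AD45 and AD107.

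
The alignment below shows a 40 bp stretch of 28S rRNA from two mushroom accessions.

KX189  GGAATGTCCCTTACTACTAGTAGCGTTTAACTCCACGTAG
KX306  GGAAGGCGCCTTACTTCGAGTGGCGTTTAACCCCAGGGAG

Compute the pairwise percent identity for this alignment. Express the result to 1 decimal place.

Mismatches occur at site 5 (T↔G), site 7 (T↔C), site 8 (C↔G), site 16 (A↔T), site 18 (T↔G), site 22 (A↔G), site 32 (T↔C), site 36 (C↔G), site 38 (T↔G).
31 of the 40 sites match, so the percent identity is 31/40 × 100 = 77.5%.

77.5%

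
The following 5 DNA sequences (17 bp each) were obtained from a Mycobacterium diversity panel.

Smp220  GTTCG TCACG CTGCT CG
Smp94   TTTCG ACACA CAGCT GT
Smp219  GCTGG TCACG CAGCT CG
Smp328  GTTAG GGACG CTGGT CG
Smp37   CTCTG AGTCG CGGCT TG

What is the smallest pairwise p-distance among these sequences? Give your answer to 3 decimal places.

0.176

Pairwise Hamming distances:
  Smp220 vs Smp94: 6
  Smp220 vs Smp219: 3
  Smp220 vs Smp328: 4
  Smp220 vs Smp37: 8
  Smp94 vs Smp219: 7
  Smp94 vs Smp328: 9
  Smp94 vs Smp37: 9
  Smp219 vs Smp328: 6
  Smp219 vs Smp37: 9
  Smp328 vs Smp37: 8
The smallest is 3 mismatches, between Smp220 and Smp219; p = 3/17 = 0.176.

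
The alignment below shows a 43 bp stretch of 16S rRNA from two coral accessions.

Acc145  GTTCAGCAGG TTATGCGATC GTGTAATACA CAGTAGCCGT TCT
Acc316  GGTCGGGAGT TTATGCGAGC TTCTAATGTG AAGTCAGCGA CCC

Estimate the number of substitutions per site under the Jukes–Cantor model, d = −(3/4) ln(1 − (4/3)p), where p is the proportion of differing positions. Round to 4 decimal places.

Mismatches occur at site 2 (T↔G), site 5 (A↔G), site 7 (C↔G), site 10 (G↔T), site 19 (T↔G), site 21 (G↔T), site 23 (G↔C), site 28 (A↔G), site 29 (C↔T), site 30 (A↔G), site 31 (C↔A), site 35 (A↔C), site 36 (G↔A), site 37 (C↔G), site 40 (T↔A), site 41 (T↔C), site 43 (T↔C).
p = 17/43 = 0.395349.
d = −0.75 · ln(1 − (4/3)·0.395349) = −0.75 · ln(0.472868) = −0.75 · (-0.748939) = 0.5617.

0.5617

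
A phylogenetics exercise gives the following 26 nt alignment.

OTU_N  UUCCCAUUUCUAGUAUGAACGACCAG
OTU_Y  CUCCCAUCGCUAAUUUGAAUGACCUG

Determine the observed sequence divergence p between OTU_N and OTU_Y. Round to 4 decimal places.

The sequences differ at positions 1 (U/C), 8 (U/C), 9 (U/G), 13 (G/A), 15 (A/U), 20 (C/U), 25 (A/U).
There are 7 differences over 26 sites, so p = 7/26 = 0.2692.

0.2692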